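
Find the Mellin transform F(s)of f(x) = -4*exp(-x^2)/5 -2*gamma(s/2)/5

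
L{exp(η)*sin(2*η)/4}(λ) 1/(2*((λ - 1)^2 + 4))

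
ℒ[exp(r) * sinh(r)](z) 1/(z * (z - 2))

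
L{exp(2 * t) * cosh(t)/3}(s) (s - 2)/(3 * ((s - 2)^2 - 1))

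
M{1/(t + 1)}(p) pi*csc(pi*p)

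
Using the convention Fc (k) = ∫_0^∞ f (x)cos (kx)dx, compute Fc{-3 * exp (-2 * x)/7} -6/ (7 * k^2 + 28)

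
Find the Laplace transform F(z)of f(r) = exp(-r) 1/(z + 1)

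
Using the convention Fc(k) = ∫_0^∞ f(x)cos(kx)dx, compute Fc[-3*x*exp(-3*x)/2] 3*(k^2 - 9)/(2*(k^2 + 9)^2)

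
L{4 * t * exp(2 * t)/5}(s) 4/(5 * (s - 2)^2)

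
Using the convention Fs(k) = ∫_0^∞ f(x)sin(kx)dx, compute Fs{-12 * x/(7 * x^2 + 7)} -6 * pi * exp(-k)/7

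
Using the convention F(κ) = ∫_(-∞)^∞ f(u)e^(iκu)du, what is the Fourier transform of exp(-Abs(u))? 2/(κ^2 + 1)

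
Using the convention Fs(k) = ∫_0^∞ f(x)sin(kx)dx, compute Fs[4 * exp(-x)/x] 4 * atan(k)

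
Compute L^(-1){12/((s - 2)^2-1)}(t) 12*exp(2*t)*sinh(t)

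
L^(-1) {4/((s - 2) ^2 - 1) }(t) 4*exp(2*t)*sinh(t) 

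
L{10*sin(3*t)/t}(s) 10*atan(3/s)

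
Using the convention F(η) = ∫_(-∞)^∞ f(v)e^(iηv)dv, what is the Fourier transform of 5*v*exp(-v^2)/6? 5*I*sqrt(pi)*η*exp(-η^2/4)/12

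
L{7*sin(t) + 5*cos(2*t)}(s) 7/(s^2 + 1) + 5*s/(s^2 + 4)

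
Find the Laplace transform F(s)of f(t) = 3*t 3/s^2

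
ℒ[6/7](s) 6/(7 * s)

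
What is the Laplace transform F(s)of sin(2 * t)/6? 1/(3 * (s^2+4))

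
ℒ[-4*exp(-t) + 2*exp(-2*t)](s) 2/(s + 2) - 4/(s + 1) 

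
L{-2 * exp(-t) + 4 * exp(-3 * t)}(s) 4/(s + 3) - 2/(s + 1)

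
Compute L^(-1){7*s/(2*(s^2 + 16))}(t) 7*cos(4*t)/2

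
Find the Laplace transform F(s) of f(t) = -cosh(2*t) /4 -s/(4*s^2 - 16) 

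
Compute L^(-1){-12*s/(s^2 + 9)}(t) -12*cos(3*t)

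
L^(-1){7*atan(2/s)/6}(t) 7*sin(2*t)/(6*t)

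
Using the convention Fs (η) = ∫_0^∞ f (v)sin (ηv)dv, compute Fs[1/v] pi/2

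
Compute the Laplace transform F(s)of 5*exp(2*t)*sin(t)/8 5/(8*((s - 2)^2 + 1))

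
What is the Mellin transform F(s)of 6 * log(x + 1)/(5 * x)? -6 * pi * csc(pi * s)/(5 * s - 5)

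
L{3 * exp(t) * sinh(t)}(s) 3/(s * (s - 2))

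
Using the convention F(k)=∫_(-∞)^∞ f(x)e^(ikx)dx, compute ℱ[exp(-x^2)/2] sqrt(pi)*exp(-k^2/4)/2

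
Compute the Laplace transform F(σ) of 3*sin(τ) 3/(σ^2 + 1) 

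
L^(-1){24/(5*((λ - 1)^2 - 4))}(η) 12*exp(η)*sinh(2*η)/5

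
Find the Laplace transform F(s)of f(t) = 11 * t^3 66/s^4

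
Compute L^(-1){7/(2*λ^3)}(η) 7*η^2/4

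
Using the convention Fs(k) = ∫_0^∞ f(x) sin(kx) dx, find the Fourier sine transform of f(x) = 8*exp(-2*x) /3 8*k/(3*(k^2 + 4) ) 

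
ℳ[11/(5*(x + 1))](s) 11*pi*csc(pi*s)/5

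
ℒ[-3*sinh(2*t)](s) -6/(s^2 - 4)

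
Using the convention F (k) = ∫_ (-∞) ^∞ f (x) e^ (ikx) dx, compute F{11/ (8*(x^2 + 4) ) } 11*pi*exp (-2*Abs (k) ) /16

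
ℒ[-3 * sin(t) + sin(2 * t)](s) 2/(s^2 + 4)-3/(s^2 + 1)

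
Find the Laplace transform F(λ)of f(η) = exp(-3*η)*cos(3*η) (λ+3)/((λ+3)^2+9)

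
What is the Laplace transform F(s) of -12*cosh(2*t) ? -12*s/(s^2 - 4) 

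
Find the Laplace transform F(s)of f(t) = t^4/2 12/s^5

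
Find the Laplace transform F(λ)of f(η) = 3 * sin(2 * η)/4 3/(2 * (λ^2 + 4))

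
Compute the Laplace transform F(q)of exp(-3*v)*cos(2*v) (q+3)/((q+3)^2+4)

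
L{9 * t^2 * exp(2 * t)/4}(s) 9/(2 * (s - 2)^3)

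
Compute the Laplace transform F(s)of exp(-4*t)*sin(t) 1/((s+4)^2+1)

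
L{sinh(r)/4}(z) 1/(4 * (z^2-1))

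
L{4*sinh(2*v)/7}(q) 8/(7*(q^2 - 4))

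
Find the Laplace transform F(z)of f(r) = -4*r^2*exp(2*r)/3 -8/(3*(z - 2)^3)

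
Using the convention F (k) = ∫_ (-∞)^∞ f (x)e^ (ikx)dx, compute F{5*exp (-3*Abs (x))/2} 15/ (k^2+9)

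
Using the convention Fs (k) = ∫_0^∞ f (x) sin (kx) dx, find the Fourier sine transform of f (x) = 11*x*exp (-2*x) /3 44*k/ (3*(k^2+4) ^2) 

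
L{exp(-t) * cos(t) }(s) (s + 1) /((s + 1) ^2 + 1) 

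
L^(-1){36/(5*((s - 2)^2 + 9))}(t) 12*exp(2*t)*sin(3*t)/5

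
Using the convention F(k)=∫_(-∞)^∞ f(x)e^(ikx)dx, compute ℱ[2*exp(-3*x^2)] 2*sqrt(3)*sqrt(pi)*exp(-k^2/12)/3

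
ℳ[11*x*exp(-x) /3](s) 11*gamma(s + 1) /3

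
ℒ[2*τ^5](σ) 240/σ^6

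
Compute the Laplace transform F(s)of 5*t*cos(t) 5*(s^2-1)/(s^2+1)^2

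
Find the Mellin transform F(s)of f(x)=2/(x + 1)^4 gamma(s) * gamma(4 - s)/3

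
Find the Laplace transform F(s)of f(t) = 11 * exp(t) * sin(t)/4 11/(4 * ((s - 1)^2 + 1))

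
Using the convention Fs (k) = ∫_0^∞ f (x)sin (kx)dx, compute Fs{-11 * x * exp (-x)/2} -11 * k/ (k^2 + 1)^2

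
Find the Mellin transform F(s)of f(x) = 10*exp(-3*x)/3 10*gamma(s)/(3*3^s)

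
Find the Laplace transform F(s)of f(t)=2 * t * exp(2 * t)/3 2/(3 * (s - 2)^2)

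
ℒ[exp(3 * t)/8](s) 1/(8 * (s - 3))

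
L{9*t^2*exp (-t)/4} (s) 9/ (2*(s + 1)^3)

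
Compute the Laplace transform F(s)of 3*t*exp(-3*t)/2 3/(2*(s + 3)^2)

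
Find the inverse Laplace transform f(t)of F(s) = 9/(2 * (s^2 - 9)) 3 * sinh(3 * t)/2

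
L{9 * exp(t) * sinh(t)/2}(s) 9/(2 * s * (s - 2))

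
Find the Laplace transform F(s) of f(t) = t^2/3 2/(3 * s^3) 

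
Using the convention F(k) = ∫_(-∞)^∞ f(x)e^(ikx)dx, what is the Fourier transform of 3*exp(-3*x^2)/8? sqrt(3)*sqrt(pi)*exp(-k^2/12)/8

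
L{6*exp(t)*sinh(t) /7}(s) 6/(7*s*(s - 2) ) 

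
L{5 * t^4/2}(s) 60/s^5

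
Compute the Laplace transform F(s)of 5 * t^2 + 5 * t 5/s^2 + 10/s^3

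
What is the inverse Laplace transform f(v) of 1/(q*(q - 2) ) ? exp(v)*sinh(v) 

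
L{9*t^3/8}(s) 27/(4*s^4)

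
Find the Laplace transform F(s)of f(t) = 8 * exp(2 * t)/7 8/(7 * (s - 2))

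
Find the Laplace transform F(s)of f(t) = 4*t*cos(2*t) 4*(s^2 - 4)/(s^2+4)^2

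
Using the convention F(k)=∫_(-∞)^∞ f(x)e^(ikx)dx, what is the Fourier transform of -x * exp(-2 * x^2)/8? -sqrt(2) * I * sqrt(pi) * k * exp(-k^2/8)/64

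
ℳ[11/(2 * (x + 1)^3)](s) 11 * pi * (s - 2) * (s - 1)/(4 * sin(pi * s))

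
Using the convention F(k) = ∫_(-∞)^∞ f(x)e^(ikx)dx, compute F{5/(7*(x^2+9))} 5*pi*exp(-3*Abs(k))/21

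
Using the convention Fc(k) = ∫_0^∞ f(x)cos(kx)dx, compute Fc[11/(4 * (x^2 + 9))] 11 * pi * exp(-3 * k)/24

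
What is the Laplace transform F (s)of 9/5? 9/ (5 * s)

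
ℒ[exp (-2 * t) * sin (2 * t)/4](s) 1/ (2 * ( (s+2)^2+4))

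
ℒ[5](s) 5/s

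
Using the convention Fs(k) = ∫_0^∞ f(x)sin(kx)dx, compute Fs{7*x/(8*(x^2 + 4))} 7*pi*exp(-2*k)/16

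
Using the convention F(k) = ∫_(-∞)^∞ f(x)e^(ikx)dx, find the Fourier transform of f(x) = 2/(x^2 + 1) 2 * pi * exp(-Abs(k))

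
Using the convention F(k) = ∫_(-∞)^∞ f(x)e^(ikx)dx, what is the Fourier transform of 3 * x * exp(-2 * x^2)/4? 3 * sqrt(2) * I * sqrt(pi) * k * exp(-k^2/8)/32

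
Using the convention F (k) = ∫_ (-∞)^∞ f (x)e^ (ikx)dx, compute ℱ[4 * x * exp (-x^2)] 2 * I * sqrt (pi) * k * exp (-k^2/4)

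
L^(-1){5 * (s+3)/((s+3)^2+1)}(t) 5 * exp(-3 * t) * cos(t)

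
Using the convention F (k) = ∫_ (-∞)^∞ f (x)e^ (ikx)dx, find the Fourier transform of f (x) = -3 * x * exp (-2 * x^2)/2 -3 * sqrt (2) * I * sqrt (pi) * k * exp (-k^2/8)/16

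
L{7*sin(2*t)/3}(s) 14/(3*(s^2+4))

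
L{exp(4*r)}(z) 1/(z - 4)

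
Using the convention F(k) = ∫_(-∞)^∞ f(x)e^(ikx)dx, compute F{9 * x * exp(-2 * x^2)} 9 * sqrt(2) * I * sqrt(pi) * k * exp(-k^2/8)/8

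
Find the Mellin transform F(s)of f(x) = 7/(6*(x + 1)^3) 7*pi*(s - 2)*(s - 1)/(12*sin(pi*s))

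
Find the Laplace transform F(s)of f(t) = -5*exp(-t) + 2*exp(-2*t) 2/(s + 2)-5/(s + 1)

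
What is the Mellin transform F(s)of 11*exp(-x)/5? 11*gamma(s)/5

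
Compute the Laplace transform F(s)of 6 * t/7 6/(7 * s^2)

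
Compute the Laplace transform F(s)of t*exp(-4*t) (s + 4)^(-2)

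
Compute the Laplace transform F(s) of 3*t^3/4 9/(2*s^4) 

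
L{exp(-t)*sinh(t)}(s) 1/(s*(s + 2))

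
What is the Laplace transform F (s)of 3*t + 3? 3/s + 3/s^2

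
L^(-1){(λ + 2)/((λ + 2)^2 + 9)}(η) exp(-2*η)*cos(3*η)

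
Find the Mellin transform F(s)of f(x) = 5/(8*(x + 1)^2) -5*pi*(s - 1)/(8*sin(pi*s))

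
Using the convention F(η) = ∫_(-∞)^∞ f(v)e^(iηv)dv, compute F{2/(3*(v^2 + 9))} 2*pi*exp(-3*Abs(η))/9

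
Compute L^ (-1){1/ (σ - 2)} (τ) exp (2*τ)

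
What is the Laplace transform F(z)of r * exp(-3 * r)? (z + 3)^(-2)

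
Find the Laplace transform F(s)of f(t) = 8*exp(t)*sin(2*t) 16/((s - 1)^2 + 4)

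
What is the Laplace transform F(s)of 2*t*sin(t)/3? 4*s/(3*(s^2 + 1)^2)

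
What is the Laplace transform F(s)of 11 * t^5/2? 660/s^6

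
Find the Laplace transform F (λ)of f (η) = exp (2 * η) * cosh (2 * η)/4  (λ - 2)/ (4 * λ * (λ - 4))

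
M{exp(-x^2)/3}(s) gamma(s/2)/6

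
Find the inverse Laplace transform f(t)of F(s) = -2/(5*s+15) -2*exp(-3*t)/5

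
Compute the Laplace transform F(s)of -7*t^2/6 -7/(3*s^3)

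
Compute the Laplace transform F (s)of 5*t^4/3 40/s^5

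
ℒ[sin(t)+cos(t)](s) s/(s^2+1)+1/(s^2+1)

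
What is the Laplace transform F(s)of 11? 11/s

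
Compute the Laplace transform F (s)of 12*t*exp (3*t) 12/ (s - 3)^2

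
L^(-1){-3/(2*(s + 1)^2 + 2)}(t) -3*exp(-t)*sin(t)/2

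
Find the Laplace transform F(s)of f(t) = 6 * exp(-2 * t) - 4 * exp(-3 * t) 6/(s + 2) - 4/(s + 3)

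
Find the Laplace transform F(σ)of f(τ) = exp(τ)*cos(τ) (σ - 1)/((σ - 1)^2+1)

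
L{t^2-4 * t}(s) 2/s^3-4/s^2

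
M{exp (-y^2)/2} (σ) gamma (σ/2)/4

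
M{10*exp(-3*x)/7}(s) 10*gamma(s)/(7*3^s)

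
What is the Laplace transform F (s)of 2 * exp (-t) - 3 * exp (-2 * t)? 2/ (s+1) - 3/ (s+2)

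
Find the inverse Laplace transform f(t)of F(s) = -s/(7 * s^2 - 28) -cosh(2 * t)/7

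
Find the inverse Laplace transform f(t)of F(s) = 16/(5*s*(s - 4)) 8*exp(2*t)*sinh(2*t)/5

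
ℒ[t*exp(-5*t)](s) (s + 5)^(-2)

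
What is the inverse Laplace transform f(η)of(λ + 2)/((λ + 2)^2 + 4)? exp(-2*η)*cos(2*η)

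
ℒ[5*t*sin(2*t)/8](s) 5*s/(2*(s^2+4)^2)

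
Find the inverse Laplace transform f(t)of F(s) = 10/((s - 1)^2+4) 5 * exp(t) * sin(2 * t)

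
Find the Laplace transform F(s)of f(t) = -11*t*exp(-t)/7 -11/(7*(s+1)^2)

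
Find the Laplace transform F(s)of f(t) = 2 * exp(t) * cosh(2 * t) 2 * (s - 1)/((s - 1)^2 - 4)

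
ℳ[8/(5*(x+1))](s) 8*pi*csc(pi*s)/5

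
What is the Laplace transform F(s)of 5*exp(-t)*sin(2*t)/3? 10/(3*((s+1)^2+4))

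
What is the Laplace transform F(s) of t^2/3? 2/(3*s^3) 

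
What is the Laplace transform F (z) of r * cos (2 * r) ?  (z^2 - 4) / (z^2 + 4) ^2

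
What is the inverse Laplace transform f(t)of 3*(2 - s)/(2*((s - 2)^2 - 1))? -3*exp(2*t)*cosh(t)/2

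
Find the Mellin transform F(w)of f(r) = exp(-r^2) gamma(w/2)/2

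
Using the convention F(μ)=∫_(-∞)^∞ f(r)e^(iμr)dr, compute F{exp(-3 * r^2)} sqrt(3) * sqrt(pi) * exp(-μ^2/12)/3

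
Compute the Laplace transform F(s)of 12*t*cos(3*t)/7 12*(s^2 - 9)/(7*(s^2 + 9)^2)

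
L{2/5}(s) 2/(5*s)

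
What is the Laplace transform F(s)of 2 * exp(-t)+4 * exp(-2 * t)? 4/(s+2)+2/(s+1)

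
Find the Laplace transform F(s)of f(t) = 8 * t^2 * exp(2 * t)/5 16/(5 * (s - 2)^3)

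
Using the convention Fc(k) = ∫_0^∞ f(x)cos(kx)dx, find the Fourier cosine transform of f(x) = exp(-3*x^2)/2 sqrt(3)*sqrt(pi)*exp(-k^2/12)/12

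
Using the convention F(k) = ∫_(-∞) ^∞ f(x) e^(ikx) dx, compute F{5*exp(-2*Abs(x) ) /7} 20/(7*(k^2 + 4) ) 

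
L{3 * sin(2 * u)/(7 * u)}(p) 3 * atan(2/p)/7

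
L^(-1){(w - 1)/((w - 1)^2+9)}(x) exp(x)*cos(3*x)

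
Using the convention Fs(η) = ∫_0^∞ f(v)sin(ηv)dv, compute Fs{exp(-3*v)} η/(η^2+9)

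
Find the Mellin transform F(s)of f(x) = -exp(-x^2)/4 -gamma(s/2)/8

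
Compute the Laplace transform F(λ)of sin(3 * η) 3/(λ^2 + 9)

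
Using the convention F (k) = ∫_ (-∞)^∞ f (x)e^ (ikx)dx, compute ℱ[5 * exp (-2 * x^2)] 5 * sqrt (2) * sqrt (pi) * exp (-k^2/8)/2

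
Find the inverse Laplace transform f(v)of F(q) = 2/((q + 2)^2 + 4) exp(-2 * v) * sin(2 * v)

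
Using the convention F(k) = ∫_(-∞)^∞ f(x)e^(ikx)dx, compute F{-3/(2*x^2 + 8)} -3*pi*exp(-2*Abs(k))/4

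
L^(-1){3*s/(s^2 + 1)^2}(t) 3*t*sin(t)/2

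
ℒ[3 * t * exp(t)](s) 3/(s - 1)^2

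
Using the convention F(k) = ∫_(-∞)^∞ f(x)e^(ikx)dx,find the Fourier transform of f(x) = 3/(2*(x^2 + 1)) 3*pi*exp(-Abs(k))/2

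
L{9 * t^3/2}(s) 27/s^4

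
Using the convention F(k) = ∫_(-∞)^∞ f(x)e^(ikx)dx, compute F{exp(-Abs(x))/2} 1/(k^2 + 1)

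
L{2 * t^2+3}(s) 4/s^3+3/s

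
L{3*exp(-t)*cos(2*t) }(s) 3*(s + 1) /((s + 1) ^2 + 4) 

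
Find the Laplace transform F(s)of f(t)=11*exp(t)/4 11/(4*(s - 1))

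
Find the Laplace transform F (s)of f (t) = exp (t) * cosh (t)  (s - 1)/ (s * (s - 2))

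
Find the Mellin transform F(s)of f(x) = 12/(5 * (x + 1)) 12 * pi * csc(pi * s)/5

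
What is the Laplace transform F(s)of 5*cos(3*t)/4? 5*s/(4*(s^2 + 9))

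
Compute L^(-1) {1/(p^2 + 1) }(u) sin(u) 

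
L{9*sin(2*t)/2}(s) 9/(s^2 + 4)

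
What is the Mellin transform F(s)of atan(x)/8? -pi*sec(pi*s/2)/(16*s)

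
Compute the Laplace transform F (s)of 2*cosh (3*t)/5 2*s/ (5*(s^2 - 9))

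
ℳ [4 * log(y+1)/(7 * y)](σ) -4 * pi * csc(pi * σ)/(7 * σ - 7)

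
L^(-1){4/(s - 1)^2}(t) 4*t*exp(t)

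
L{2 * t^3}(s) 12/s^4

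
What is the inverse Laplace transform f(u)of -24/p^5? -u^4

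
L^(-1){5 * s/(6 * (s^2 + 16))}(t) 5 * cos(4 * t)/6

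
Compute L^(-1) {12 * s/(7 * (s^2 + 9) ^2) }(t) 2 * t * sin(3 * t) /7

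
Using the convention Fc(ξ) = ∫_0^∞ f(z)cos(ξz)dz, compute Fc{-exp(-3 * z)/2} -3/(2 * ξ^2 + 18)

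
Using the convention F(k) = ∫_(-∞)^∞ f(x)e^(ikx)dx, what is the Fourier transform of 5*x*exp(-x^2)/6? 5*I*sqrt(pi)*k*exp(-k^2/4)/12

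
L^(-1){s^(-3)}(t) t^2/2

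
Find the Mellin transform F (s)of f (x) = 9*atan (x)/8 -9*pi*sec (pi*s/2)/ (16*s)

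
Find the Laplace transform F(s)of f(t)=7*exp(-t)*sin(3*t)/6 7/(2*((s + 1)^2 + 9))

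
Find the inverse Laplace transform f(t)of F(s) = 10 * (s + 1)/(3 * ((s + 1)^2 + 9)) 10 * exp(-t) * cos(3 * t)/3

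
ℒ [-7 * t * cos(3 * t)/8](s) 7 * (9 - s^2)/(8 * (s^2 + 9)^2)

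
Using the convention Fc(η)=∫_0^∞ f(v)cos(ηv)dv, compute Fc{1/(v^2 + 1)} pi*exp(-η)/2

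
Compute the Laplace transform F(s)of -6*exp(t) -6/(s - 1)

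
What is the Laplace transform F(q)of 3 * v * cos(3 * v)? 3 * (q^2 - 9)/(q^2 + 9)^2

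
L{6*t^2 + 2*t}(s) 12/s^3 + 2/s^2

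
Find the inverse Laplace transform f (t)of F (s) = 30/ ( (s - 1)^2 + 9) 10*exp (t)*sin (3*t)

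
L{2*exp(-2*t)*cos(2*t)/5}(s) 2*(s + 2)/(5*((s + 2)^2 + 4))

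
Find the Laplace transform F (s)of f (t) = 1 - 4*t 1/s - 4/s^2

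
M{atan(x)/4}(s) -pi*sec(pi*s/2)/(8*s)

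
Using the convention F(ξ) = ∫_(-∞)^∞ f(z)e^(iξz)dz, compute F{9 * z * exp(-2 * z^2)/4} 9 * sqrt(2) * I * sqrt(pi) * ξ * exp(-ξ^2/8)/32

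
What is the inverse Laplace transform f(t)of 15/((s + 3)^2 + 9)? 5 * exp(-3 * t) * sin(3 * t)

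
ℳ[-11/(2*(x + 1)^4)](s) 11*pi*(s - 3)*(s - 2)*(s - 1)/(12*sin(pi*s))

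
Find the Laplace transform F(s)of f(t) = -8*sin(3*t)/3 -8/(s^2 + 9)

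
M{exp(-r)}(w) gamma(w)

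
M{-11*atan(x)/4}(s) 11*pi*sec(pi*s/2)/(8*s)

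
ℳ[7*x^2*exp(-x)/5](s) 7*gamma(s + 2)/5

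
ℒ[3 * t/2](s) 3/(2 * s^2)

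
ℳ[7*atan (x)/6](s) -7*pi*sec (pi*s/2)/ (12*s)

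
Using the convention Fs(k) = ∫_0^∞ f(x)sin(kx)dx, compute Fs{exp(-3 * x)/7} k/(7 * (k^2 + 9))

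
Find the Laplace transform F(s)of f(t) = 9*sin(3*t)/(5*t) 9*atan(3/s)/5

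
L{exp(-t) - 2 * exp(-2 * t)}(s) 1/(s + 1) - 2/(s + 2)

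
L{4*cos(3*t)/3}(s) 4*s/(3*(s^2+9))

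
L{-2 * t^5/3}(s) -80/s^6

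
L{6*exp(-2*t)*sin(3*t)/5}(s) 18/(5*((s + 2)^2 + 9))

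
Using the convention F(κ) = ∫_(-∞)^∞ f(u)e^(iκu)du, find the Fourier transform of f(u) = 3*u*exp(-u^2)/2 3*I*sqrt(pi)*κ*exp(-κ^2/4)/4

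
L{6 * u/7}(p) 6/(7 * p^2) 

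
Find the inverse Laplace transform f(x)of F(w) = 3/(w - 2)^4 x^3 * exp(2 * x)/2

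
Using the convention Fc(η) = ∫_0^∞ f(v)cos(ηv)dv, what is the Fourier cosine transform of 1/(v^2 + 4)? pi*exp(-2*η)/4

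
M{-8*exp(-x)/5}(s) -8*gamma(s)/5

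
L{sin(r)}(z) 1/(z^2 + 1)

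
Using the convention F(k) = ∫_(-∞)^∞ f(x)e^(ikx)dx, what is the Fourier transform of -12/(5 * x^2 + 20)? -6 * pi * exp(-2 * Abs(k))/5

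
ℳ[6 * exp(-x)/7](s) 6 * gamma(s)/7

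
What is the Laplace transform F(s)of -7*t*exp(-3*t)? -7/(s+3)^2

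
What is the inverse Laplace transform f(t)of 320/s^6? 8*t^5/3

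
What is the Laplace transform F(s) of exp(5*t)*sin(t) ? 1/((s - 5) ^2 + 1) 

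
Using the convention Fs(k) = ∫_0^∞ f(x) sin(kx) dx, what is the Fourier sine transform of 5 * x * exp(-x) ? 10 * k/(k^2 + 1) ^2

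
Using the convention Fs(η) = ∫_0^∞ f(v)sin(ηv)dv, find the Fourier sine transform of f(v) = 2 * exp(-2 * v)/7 2 * η/(7 * (η^2+4))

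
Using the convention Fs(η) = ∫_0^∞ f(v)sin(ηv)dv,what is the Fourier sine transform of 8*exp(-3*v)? 8*η/(η^2 + 9)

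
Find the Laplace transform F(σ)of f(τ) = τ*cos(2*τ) (σ^2-4)/(σ^2 + 4)^2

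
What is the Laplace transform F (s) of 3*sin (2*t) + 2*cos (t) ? 6/ (s^2 + 4) + 2*s/ (s^2 + 1) 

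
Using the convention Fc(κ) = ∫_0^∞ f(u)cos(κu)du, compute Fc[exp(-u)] 1/(κ^2 + 1)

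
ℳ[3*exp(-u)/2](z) 3*gamma(z)/2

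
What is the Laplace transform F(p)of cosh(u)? p/(p^2 - 1)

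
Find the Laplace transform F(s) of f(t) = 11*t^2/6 11/(3*s^3) 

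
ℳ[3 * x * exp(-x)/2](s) 3 * gamma(s + 1)/2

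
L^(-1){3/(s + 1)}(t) 3*exp(-t)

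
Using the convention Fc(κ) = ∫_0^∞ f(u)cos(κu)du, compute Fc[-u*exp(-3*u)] (κ^2 - 9)/(κ^2 + 9)^2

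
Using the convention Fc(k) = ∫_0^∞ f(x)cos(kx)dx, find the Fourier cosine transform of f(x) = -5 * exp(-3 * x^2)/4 -5 * sqrt(3) * sqrt(pi) * exp(-k^2/12)/24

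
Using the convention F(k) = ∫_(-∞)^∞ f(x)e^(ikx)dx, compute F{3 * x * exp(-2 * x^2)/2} 3 * sqrt(2) * I * sqrt(pi) * k * exp(-k^2/8)/16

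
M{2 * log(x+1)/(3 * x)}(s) -2 * pi * csc(pi * s)/(3 * s - 3)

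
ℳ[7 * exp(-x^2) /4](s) 7 * gamma(s/2) /8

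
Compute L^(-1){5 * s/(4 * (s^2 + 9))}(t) 5 * cos(3 * t)/4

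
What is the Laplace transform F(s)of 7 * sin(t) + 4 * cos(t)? 7/(s^2 + 1) + 4 * s/(s^2 + 1)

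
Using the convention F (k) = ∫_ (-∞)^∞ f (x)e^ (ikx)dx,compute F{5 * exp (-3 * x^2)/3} 5 * sqrt (3) * sqrt (pi) * exp (-k^2/12)/9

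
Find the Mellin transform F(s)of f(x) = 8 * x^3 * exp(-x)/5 8 * gamma(s + 3)/5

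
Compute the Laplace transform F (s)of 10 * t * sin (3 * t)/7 60 * s/ (7 * (s^2 + 9)^2)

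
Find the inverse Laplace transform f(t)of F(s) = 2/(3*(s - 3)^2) 2*t*exp(3*t)/3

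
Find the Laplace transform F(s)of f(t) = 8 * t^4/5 192/(5 * s^5)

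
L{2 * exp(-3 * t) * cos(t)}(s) 2 * (s + 3)/((s + 3)^2 + 1)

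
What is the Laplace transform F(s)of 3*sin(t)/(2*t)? 3*atan(1/s)/2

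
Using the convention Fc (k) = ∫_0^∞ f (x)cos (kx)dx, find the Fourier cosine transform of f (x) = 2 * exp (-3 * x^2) sqrt (3) * sqrt (pi) * exp (-k^2/12)/3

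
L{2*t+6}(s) 6/s+2/s^2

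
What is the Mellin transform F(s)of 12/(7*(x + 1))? 12*pi*csc(pi*s)/7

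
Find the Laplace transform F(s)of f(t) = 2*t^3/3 4/s^4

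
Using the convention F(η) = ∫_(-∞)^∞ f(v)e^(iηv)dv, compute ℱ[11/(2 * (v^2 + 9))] 11 * pi * exp(-3 * Abs(η))/6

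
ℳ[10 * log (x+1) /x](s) -10 * pi * csc (pi * s) / (s - 1) 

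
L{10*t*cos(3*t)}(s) 10*(s^2 - 9)/(s^2+9)^2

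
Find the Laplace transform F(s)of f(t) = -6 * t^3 -36/s^4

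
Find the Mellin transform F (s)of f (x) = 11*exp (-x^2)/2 11*gamma (s/2)/4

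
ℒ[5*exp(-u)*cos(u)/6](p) 5*(p + 1)/(6*((p + 1)^2 + 1))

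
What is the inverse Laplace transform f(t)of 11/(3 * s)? 11/3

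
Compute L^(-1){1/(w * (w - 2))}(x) exp(x) * sinh(x)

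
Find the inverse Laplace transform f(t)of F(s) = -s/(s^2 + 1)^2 -t*sin(t)/2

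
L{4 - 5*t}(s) 4/s - 5/s^2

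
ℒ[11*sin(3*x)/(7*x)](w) 11*atan(3/w)/7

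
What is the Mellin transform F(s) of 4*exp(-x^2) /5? 2*gamma(s/2) /5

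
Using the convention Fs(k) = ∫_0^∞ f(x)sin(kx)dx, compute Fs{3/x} 3*pi/2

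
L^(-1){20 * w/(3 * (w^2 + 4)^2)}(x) 5 * x * sin(2 * x)/3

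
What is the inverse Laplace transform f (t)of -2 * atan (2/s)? -2 * sin (2 * t)/t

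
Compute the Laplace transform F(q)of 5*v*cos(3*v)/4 5*(q^2 - 9)/(4*(q^2 + 9)^2)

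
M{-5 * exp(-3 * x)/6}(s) -5 * gamma(s)/(6 * 3^s)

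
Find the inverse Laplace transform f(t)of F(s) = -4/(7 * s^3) -2 * t^2/7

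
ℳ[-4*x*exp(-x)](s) -4*gamma(s+1)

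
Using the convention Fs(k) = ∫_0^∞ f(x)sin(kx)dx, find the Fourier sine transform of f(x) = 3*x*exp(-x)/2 3*k/(k^2 + 1)^2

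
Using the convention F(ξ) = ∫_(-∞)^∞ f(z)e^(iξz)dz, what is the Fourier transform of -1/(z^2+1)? -pi * exp(-Abs(ξ))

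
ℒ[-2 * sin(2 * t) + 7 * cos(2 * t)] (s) 7 * s/(s^2 + 4) - 4/(s^2 + 4)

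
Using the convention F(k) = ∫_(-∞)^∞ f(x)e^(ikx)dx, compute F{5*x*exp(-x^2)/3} 5*I*sqrt(pi)*k*exp(-k^2/4)/6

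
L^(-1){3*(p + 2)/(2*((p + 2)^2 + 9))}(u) 3*exp(-2*u)*cos(3*u)/2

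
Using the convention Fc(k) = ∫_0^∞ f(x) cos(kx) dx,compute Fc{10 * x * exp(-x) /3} 10 * (1 - k^2) /(3 * (k^2 + 1) ^2) 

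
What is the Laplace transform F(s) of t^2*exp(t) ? 2/(s - 1) ^3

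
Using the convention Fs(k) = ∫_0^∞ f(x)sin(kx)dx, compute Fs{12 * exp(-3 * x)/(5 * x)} 12 * atan(k/3)/5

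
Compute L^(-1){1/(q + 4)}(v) exp(-4*v)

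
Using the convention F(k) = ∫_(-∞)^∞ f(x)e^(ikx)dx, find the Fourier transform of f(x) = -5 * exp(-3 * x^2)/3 -5 * sqrt(3) * sqrt(pi) * exp(-k^2/12)/9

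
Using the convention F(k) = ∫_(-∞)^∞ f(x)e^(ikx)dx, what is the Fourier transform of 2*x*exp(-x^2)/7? I*sqrt(pi)*k*exp(-k^2/4)/7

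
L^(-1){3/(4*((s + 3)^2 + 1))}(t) 3*exp(-3*t)*sin(t)/4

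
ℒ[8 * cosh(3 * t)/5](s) 8 * s/(5 * (s^2-9))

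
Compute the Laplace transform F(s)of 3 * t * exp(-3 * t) 3/(s + 3)^2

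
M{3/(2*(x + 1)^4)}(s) gamma(s)*gamma(4 - s)/4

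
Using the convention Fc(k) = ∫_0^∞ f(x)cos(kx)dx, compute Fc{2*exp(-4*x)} 8/(k^2 + 16)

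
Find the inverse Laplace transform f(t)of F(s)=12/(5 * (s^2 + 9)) 4 * sin(3 * t)/5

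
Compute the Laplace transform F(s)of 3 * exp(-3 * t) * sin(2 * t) 6/((s + 3)^2 + 4)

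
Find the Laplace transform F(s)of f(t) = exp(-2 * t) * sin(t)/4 1/(4 * ((s + 2)^2 + 1))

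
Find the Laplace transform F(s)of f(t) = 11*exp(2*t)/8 11/(8*(s - 2))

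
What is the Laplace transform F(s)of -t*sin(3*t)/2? -3*s/(s^2 + 9)^2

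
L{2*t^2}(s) 4/s^3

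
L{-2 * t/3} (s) -2/ (3 * s^2)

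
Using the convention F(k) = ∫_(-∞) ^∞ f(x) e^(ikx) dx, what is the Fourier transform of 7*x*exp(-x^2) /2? 7*I*sqrt(pi)*k*exp(-k^2/4) /4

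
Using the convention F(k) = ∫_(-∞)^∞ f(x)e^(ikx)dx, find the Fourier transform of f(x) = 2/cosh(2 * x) pi/cosh(pi * k/4)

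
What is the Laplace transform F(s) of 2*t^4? 48/s^5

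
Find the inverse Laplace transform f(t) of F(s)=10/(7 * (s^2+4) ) 5 * sin(2 * t) /7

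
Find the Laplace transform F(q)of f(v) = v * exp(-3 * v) (q + 3)^(-2)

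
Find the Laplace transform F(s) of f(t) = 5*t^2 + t 10/s^3 + s^(-2) 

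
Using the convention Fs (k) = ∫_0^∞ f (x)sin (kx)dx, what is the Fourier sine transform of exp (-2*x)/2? k/ (2*(k^2 + 4))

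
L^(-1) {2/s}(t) 2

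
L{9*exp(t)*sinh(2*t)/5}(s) 18/(5*((s - 1)^2 - 4))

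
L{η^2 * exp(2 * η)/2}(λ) (λ - 2)^(-3)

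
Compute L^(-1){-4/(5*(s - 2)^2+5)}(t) -4*exp(2*t)*sin(t)/5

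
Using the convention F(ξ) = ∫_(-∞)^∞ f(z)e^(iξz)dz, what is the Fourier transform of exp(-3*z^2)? sqrt(3)*sqrt(pi)*exp(-ξ^2/12)/3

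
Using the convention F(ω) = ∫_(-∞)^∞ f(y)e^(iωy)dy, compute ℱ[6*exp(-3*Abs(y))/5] 36/(5*(ω^2 + 9))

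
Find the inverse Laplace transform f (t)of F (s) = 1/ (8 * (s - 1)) exp (t)/8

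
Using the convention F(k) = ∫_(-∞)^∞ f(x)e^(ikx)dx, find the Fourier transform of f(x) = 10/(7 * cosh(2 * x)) 5 * pi/(7 * cosh(pi * k/4))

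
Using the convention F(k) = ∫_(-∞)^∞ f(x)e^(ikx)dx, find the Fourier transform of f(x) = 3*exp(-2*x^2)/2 3*sqrt(2)*sqrt(pi)*exp(-k^2/8)/4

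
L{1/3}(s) 1/(3 * s)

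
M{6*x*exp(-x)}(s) 6*gamma(s + 1)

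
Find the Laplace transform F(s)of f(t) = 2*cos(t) 2*s/(s^2 + 1)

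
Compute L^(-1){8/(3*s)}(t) 8/3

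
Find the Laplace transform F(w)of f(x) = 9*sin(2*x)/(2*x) 9*atan(2/w)/2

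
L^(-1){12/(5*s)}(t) 12/5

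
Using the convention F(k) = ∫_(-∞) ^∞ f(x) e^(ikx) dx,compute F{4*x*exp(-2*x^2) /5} sqrt(2)*I*sqrt(pi)*k*exp(-k^2/8) /10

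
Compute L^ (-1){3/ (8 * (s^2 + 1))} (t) 3 * sin (t)/8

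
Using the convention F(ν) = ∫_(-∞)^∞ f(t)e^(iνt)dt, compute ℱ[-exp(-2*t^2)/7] -sqrt(2)*sqrt(pi)*exp(-ν^2/8)/14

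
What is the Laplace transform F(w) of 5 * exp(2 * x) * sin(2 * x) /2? 5/((w - 2) ^2 + 4) 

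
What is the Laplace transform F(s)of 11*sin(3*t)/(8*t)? 11*atan(3/s)/8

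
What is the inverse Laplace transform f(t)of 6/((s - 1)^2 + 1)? 6 * exp(t) * sin(t)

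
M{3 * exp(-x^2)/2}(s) 3 * gamma(s/2)/4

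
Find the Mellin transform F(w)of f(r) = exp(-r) gamma(w)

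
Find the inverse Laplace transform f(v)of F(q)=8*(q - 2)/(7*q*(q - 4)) 8*exp(2*v)*cosh(2*v)/7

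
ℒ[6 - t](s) 6/s - 1/s^2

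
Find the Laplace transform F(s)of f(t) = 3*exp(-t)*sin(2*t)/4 3/(2*((s + 1)^2 + 4))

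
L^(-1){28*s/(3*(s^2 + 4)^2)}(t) 7*t*sin(2*t)/3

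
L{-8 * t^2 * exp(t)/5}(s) -16/(5 * (s - 1)^3)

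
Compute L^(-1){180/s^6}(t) 3*t^5/2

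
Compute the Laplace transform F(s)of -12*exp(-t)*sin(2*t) -24/((s + 1)^2 + 4)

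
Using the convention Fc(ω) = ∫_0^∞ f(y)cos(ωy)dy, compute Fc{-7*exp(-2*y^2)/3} -7*sqrt(2)*sqrt(pi)*exp(-ω^2/8)/12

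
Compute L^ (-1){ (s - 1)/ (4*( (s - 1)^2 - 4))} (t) exp (t)*cosh (2*t)/4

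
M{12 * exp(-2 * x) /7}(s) 12 * gamma(s) /(7 * 2^s) 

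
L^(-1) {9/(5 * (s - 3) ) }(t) 9 * exp(3 * t) /5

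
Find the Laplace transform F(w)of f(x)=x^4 24/w^5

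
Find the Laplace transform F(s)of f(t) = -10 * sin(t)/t -10 * atan(1/s)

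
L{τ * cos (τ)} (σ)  (σ^2 - 1)/ (σ^2 + 1)^2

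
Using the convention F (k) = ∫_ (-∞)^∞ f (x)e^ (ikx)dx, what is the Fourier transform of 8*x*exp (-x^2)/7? 4*I*sqrt (pi)*k*exp (-k^2/4)/7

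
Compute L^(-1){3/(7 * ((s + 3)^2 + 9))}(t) exp(-3 * t) * sin(3 * t)/7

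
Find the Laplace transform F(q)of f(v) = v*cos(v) (q^2 - 1)/(q^2 + 1)^2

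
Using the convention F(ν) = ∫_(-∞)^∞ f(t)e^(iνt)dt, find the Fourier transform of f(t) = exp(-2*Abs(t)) 4/(ν^2 + 4)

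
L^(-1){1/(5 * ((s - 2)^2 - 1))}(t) exp(2 * t) * sinh(t)/5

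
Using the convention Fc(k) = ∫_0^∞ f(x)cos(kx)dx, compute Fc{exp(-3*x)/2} 3/(2*(k^2 + 9))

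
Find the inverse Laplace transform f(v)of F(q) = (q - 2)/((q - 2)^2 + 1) exp(2*v)*cos(v)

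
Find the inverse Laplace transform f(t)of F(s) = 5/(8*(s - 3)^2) 5*t*exp(3*t)/8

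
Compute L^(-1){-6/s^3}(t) -3 * t^2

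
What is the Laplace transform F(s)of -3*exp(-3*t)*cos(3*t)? 3*(-s - 3)/((s + 3)^2 + 9)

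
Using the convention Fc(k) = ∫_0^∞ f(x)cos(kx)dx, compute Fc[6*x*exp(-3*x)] 6*(9 - k^2)/(k^2 + 9)^2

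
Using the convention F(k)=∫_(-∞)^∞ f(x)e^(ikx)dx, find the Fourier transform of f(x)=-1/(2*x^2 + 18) -pi*exp(-3*Abs(k))/6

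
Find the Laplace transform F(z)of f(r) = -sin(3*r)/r -atan(3/z)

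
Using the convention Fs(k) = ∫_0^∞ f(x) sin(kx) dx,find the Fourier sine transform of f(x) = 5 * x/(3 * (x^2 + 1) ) 5 * pi * exp(-k) /6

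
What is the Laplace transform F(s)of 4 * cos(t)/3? 4 * s/(3 * (s^2 + 1))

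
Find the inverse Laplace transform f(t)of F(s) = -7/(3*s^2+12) -7*sin(2*t)/6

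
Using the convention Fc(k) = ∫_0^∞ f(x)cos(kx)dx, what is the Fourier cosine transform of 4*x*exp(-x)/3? 4*(1 - k^2)/(3*(k^2+1)^2)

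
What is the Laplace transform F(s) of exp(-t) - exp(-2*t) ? 1/(s + 1) - 1/(s + 2) 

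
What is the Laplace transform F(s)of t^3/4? 3/(2*s^4)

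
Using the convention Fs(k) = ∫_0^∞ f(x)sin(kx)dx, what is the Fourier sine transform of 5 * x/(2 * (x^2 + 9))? 5 * pi * exp(-3 * k)/4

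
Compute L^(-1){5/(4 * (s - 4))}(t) 5 * exp(4 * t)/4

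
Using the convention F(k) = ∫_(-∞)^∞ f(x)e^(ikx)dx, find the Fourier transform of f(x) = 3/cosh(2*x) 3*pi/(2*cosh(pi*k/4))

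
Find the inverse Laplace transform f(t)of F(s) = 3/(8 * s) 3/8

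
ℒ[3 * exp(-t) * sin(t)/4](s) 3/(4 * ((s + 1)^2 + 1))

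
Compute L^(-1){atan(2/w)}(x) sin(2 * x)/x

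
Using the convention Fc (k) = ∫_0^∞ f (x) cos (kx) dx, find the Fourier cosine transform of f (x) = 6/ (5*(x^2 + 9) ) pi*exp (-3*k) /5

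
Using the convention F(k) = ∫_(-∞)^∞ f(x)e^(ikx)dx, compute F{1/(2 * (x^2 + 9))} pi * exp(-3 * Abs(k))/6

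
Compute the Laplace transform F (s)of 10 10/s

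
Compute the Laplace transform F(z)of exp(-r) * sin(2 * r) 2/((z + 1)^2 + 4)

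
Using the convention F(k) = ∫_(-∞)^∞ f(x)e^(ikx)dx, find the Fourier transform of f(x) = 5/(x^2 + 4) 5 * pi * exp(-2 * Abs(k))/2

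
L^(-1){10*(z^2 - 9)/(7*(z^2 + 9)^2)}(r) 10*r*cos(3*r)/7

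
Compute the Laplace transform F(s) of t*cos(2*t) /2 (s^2 - 4) /(2*(s^2 + 4) ^2) 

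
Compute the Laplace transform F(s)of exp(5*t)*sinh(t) 1/((s - 5)^2-1)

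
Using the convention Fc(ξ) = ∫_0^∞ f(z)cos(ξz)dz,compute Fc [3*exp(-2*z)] 6/(ξ^2 + 4)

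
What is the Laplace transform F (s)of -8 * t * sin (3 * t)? -48 * s/ (s^2 + 9)^2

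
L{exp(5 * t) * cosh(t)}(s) (s - 5)/((s - 5)^2 - 1)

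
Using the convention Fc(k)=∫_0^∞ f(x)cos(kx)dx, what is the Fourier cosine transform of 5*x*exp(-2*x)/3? 5*(4 - k^2)/(3*(k^2 + 4)^2)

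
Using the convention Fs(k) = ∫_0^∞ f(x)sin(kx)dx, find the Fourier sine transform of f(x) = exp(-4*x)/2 k/(2*(k^2 + 16))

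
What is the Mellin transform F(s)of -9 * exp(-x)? -9 * gamma(s)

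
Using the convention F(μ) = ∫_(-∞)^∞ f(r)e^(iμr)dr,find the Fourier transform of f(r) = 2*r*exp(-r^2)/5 I*sqrt(pi)*μ*exp(-μ^2/4)/5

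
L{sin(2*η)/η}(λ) atan(2/λ)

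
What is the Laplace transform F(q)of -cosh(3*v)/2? -q/(2*q^2 - 18)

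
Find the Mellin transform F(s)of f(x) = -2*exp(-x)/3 -2*gamma(s)/3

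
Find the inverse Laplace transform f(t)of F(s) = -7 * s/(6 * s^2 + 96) -7 * cos(4 * t)/6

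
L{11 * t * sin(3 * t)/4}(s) 33 * s/(2 * (s^2 + 9)^2)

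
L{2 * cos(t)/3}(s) 2 * s/(3 * (s^2 + 1))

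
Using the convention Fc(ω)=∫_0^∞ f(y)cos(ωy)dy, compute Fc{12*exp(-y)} 12/(ω^2 + 1)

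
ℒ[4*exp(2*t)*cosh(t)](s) 4*(s - 2)/((s - 2)^2 - 1)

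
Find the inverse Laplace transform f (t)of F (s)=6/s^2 6*t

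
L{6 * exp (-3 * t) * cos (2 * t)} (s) 6 * (s + 3)/ ( (s + 3)^2 + 4)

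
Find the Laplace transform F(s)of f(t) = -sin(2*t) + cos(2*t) s/(s^2 + 4) - 2/(s^2 + 4)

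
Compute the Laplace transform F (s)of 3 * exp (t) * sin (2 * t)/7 6/ (7 * ( (s - 1)^2+4))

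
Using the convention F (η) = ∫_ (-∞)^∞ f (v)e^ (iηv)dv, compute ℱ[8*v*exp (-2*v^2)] sqrt (2)*I*sqrt (pi)*η*exp (-η^2/8)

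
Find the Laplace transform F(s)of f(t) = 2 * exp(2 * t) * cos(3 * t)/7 2 * (s - 2)/(7 * ((s - 2)^2 + 9))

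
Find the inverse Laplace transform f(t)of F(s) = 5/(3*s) 5/3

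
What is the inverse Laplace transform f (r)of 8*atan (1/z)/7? 8*sin (r)/ (7*r)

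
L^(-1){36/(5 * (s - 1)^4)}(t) 6 * t^3 * exp(t)/5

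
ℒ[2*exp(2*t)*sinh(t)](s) 2/((s - 2)^2 - 1)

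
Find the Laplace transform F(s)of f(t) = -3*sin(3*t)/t -3*atan(3/s)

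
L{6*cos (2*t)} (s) 6*s/ (s^2 + 4)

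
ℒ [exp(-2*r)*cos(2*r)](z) (z + 2) /((z + 2) ^2 + 4) 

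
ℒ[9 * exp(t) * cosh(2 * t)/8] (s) 9 * (s - 1)/(8 * ((s - 1)^2-4))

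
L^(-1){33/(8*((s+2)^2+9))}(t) 11*exp(-2*t)*sin(3*t)/8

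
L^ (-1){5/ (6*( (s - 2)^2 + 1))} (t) 5*exp (2*t)*sin (t)/6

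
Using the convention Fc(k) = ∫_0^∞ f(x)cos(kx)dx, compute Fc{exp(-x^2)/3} sqrt(pi)*exp(-k^2/4)/6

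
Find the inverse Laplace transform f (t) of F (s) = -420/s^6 -7*t^5/2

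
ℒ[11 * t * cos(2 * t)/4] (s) 11 * (s^2 - 4)/(4 * (s^2 + 4)^2)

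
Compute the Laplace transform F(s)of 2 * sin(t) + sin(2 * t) 2/(s^2 + 1) + 2/(s^2 + 4)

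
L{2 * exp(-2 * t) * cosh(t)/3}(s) 2 * (s + 2)/(3 * ((s + 2)^2 - 1))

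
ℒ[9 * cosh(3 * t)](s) 9 * s/(s^2 - 9)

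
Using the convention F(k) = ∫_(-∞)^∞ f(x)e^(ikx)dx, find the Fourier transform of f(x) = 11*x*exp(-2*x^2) 11*sqrt(2)*I*sqrt(pi)*k*exp(-k^2/8)/8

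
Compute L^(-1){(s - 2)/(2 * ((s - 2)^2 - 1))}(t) exp(2 * t) * cosh(t)/2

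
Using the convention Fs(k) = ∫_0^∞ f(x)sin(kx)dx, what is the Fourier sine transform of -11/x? -11*pi/2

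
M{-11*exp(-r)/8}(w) -11*gamma(w)/8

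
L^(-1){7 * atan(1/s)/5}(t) 7 * sin(t)/(5 * t)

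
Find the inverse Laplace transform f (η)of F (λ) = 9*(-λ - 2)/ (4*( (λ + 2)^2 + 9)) -9*exp (-2*η)*cos (3*η)/4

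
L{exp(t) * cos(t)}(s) (s - 1)/((s - 1)^2+1)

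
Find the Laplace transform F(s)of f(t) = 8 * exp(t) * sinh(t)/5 8/(5 * s * (s - 2))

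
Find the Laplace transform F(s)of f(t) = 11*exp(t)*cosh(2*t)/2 11*(s - 1)/(2*((s - 1)^2 - 4))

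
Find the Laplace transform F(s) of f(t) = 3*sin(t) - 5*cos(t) 3/(s^2 + 1) - 5*s/(s^2 + 1) 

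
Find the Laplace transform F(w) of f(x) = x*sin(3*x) 6*w/(w^2+9) ^2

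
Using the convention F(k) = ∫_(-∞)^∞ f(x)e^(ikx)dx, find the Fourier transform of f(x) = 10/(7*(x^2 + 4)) 5*pi*exp(-2*Abs(k))/7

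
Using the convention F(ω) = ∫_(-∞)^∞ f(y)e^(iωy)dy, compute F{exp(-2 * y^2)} sqrt(2) * sqrt(pi) * exp(-ω^2/8)/2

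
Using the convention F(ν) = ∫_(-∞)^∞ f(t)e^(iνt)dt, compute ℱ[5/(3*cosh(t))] 5*pi/(3*cosh(pi*ν/2))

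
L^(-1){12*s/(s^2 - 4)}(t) 12*cosh(2*t)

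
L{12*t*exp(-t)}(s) 12/(s + 1)^2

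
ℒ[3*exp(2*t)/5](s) 3/(5*(s - 2))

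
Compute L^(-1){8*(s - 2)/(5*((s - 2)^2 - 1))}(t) 8*exp(2*t)*cosh(t)/5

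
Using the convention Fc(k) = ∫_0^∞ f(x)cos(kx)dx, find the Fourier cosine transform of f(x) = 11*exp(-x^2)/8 11*sqrt(pi)*exp(-k^2/4)/16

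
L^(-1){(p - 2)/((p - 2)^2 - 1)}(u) exp(2 * u) * cosh(u)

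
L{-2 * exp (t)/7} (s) -2/ (7 * s - 7)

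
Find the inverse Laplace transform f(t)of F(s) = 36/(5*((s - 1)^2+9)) 12*exp(t)*sin(3*t)/5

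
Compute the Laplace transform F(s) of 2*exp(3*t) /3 2/(3*(s - 3) ) 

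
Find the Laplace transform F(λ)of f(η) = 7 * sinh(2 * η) 14/(λ^2 - 4)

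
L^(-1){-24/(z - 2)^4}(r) -4*r^3*exp(2*r)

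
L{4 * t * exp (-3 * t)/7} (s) 4/ (7 * (s + 3)^2)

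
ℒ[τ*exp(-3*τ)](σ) (σ + 3)^(-2)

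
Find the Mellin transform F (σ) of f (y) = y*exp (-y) gamma (σ + 1) 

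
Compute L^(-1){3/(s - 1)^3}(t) 3 * t^2 * exp(t)/2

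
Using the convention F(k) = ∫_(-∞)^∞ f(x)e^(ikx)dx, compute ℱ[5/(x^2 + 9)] 5 * pi * exp(-3 * Abs(k))/3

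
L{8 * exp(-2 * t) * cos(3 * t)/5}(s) 8 * (s + 2)/(5 * ((s + 2)^2 + 9))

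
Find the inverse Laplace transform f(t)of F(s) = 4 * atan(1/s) 4 * sin(t)/t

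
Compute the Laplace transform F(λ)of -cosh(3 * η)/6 -λ/(6 * λ^2 - 54)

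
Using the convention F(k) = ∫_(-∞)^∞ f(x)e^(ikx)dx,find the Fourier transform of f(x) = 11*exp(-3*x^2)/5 11*sqrt(3)*sqrt(pi)*exp(-k^2/12)/15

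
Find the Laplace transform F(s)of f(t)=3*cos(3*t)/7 3*s/(7*(s^2 + 9))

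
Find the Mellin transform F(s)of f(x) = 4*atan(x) -2*pi*sec(pi*s/2)/s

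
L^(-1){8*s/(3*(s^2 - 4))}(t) 8*cosh(2*t)/3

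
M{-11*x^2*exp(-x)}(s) -11*gamma(s + 2)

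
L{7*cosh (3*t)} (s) 7*s/ (s^2 - 9)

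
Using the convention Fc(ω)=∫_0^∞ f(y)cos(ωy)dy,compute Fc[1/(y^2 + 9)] pi*exp(-3*ω)/6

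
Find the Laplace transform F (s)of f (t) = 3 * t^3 18/s^4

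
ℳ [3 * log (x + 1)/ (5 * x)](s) -3 * pi * csc (pi * s)/ (5 * s - 5)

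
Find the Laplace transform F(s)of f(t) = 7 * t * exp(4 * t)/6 7/(6 * (s - 4)^2)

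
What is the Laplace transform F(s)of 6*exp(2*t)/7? 6/(7*(s - 2))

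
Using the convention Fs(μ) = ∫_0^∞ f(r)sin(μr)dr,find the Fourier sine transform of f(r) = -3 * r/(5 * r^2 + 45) -3 * pi * exp(-3 * μ)/10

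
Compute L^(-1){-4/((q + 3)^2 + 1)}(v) -4*exp(-3*v)*sin(v)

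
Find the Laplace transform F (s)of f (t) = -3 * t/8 -3/ (8 * s^2)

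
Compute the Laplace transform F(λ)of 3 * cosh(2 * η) 3 * λ/(λ^2 - 4)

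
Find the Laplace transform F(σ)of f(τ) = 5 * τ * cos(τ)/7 5 * (σ^2-1)/(7 * (σ^2 + 1)^2)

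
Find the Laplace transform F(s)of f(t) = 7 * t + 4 7/s^2 + 4/s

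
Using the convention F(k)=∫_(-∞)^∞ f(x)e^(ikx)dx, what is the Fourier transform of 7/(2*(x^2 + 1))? 7*pi*exp(-Abs(k))/2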